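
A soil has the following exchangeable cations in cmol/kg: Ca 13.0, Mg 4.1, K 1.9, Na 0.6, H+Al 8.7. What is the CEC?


Step 1: CEC = Ca + Mg + K + Na + (H+Al)
Step 2: CEC = 13.0 + 4.1 + 1.9 + 0.6 + 8.7
Step 3: CEC = 28.3 cmol/kg

28.3


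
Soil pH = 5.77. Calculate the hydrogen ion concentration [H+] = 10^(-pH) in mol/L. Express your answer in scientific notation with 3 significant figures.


Step 1: [H+] = 10^(-pH)
Step 2: [H+] = 10^(-5.77)
Step 3: [H+] = 1.70e-06 mol/L

1.70e-06


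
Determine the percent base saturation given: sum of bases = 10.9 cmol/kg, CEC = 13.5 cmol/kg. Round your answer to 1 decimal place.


Step 1: BS = 100 * (sum of bases) / CEC
Step 2: BS = 100 * 10.9 / 13.5
Step 3: BS = 80.7%

80.7


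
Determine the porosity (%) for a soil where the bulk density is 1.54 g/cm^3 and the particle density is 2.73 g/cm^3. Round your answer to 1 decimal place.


Step 1: Formula: n = 100 * (1 - BD / PD)
Step 2: n = 100 * (1 - 1.54 / 2.73)
Step 3: n = 100 * (1 - 0.5641)
Step 4: n = 43.6%

43.6


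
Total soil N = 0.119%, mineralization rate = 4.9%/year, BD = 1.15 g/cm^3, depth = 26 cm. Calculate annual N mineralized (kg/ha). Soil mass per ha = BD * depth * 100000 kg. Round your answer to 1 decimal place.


Step 1: Soil mass per ha = BD * depth * 100000 = 1.15 * 26 * 100000 = 2990000 kg
Step 2: Total N pool = soil mass * N%/100 = 2990000 * 0.119/100 = 3558.1 kg/ha
Step 3: N mineralized = N pool * rate%/100 = 3558.1 * 4.9/100 = 174.3 kg/ha/yr

174.3


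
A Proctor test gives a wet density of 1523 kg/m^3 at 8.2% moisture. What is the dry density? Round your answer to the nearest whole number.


Step 1: Dry density = wet density / (1 + w/100)
Step 2: Dry density = 1523 / (1 + 8.2/100)
Step 3: Dry density = 1523 / 1.082
Step 4: Dry density = 1408 kg/m^3

1408


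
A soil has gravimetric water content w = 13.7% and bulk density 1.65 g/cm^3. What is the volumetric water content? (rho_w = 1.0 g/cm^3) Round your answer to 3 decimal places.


Step 1: theta = (w / 100) * BD / rho_w
Step 2: theta = (13.7 / 100) * 1.65 / 1.0
Step 3: theta = 0.137 * 1.65
Step 4: theta = 0.226

0.226


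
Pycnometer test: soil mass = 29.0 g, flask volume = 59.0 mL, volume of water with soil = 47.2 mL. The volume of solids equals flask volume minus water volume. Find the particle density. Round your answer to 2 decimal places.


Step 1: Volume of solids = flask volume - water volume with soil
Step 2: V_solids = 59.0 - 47.2 = 11.8 mL
Step 3: Particle density = mass / V_solids = 29.0 / 11.8 = 2.46 g/cm^3

2.46


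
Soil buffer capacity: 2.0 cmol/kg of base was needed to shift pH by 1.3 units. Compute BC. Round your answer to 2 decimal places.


Step 1: BC = change in base / change in pH
Step 2: BC = 2.0 / 1.3
Step 3: BC = 1.54 cmol/(kg*pH unit)

1.54


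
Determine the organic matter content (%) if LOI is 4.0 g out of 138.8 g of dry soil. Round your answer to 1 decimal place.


Step 1: OM% = 100 * LOI / sample mass
Step 2: OM = 100 * 4.0 / 138.8
Step 3: OM = 2.9%

2.9


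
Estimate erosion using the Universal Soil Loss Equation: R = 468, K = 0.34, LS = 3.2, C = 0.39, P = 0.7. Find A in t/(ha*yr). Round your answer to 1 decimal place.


Step 1: A = R * K * LS * C * P
Step 2: R * K = 468 * 0.34 = 159.12
Step 3: (R*K) * LS = 159.12 * 3.2 = 509.184
Step 4: * C * P = 509.184 * 0.39 * 0.7 = 139.0
Step 5: A = 139.0 t/(ha*yr)

139.0


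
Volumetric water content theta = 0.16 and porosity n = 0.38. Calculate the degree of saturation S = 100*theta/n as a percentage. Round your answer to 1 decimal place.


Step 1: S = 100 * theta_v / n
Step 2: S = 100 * 0.16 / 0.38
Step 3: S = 42.1%

42.1


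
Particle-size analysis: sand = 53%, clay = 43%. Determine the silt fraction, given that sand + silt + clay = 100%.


Step 1: sand + silt + clay = 100%
Step 2: silt = 100 - sand - clay
Step 3: silt = 100 - 53 - 43
Step 4: silt = 4%

4


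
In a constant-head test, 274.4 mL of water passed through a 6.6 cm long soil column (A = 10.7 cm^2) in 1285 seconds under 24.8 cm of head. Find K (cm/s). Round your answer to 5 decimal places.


Step 1: K = Q * L / (A * t * h)
Step 2: Numerator = 274.4 * 6.6 = 1811.04
Step 3: Denominator = 10.7 * 1285 * 24.8 = 340987.6
Step 4: K = 1811.04 / 340987.6 = 0.00531 cm/s

0.00531


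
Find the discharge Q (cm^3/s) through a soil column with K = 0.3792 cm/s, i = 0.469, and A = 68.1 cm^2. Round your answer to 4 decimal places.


Step 1: Apply Darcy's law: Q = K * i * A
Step 2: Q = 0.3792 * 0.469 * 68.1
Step 3: Q = 12.1112 cm^3/s

12.1112


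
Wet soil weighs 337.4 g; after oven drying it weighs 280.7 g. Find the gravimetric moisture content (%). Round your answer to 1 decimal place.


Step 1: Water mass = wet - dry = 337.4 - 280.7 = 56.7 g
Step 2: w = 100 * water mass / dry mass
Step 3: w = 100 * 56.7 / 280.7 = 20.2%

20.2


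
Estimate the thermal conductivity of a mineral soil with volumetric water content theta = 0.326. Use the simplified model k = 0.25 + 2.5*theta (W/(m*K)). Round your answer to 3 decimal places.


Step 1: k = 0.25 + 2.5 * theta
Step 2: k = 0.25 + 2.5 * 0.326
Step 3: k = 0.25 + 0.815
Step 4: k = 1.065 W/(m*K)

1.065


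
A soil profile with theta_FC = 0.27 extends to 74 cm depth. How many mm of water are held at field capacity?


Step 1: Water (mm) = theta_FC * depth (cm) * 10
Step 2: Water = 0.27 * 74 * 10
Step 3: Water = 199.8 mm

199.8


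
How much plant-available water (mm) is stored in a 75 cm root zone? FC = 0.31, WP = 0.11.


Step 1: Available water = (FC - WP) * depth * 10
Step 2: AW = (0.31 - 0.11) * 75 * 10
Step 3: AW = 0.2 * 75 * 10
Step 4: AW = 150.0 mm

150.0


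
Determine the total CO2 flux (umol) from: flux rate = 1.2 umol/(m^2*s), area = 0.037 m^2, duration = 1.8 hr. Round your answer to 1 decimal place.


Step 1: Convert time to seconds: 1.8 hr * 3600 = 6480.0 s
Step 2: Total = flux * area * time_s
Step 3: Total = 1.2 * 0.037 * 6480.0
Step 4: Total = 287.7 umol

287.7


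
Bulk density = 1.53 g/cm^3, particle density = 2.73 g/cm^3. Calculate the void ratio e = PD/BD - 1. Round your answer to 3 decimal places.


Step 1: e = PD / BD - 1
Step 2: e = 2.73 / 1.53 - 1
Step 3: e = 1.78431 - 1
Step 4: e = 0.784

0.784


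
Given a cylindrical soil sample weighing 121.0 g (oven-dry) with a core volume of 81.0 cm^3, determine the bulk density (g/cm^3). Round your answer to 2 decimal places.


Step 1: Identify the formula: BD = dry mass / volume
Step 2: Substitute values: BD = 121.0 / 81.0
Step 3: BD = 1.49 g/cm^3

1.49


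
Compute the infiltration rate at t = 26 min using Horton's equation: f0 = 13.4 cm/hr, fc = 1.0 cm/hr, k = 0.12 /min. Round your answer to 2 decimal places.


Step 1: f = fc + (f0 - fc) * exp(-k * t)
Step 2: exp(-0.12 * 26) = 0.044157
Step 3: f = 1.0 + (13.4 - 1.0) * 0.044157
Step 4: f = 1.0 + 12.4 * 0.044157
Step 5: f = 1.55 cm/hr

1.55


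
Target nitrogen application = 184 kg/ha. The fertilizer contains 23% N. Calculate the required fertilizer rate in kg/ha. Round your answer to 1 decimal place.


Step 1: Fertilizer rate = target N / (N content / 100)
Step 2: Rate = 184 / (23 / 100)
Step 3: Rate = 184 / 0.23
Step 4: Rate = 800.0 kg/ha

800.0


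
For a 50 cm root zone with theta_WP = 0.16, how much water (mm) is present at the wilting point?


Step 1: Water (mm) = theta_WP * depth * 10
Step 2: Water = 0.16 * 50 * 10
Step 3: Water = 80.0 mm

80.0


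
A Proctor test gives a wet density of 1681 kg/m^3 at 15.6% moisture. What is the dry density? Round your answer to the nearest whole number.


Step 1: Dry density = wet density / (1 + w/100)
Step 2: Dry density = 1681 / (1 + 15.6/100)
Step 3: Dry density = 1681 / 1.156
Step 4: Dry density = 1454 kg/m^3

1454


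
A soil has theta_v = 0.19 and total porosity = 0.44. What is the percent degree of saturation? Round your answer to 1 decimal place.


Step 1: S = 100 * theta_v / n
Step 2: S = 100 * 0.19 / 0.44
Step 3: S = 43.2%

43.2


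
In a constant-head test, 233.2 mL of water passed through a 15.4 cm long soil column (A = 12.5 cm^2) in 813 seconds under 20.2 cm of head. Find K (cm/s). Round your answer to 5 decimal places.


Step 1: K = Q * L / (A * t * h)
Step 2: Numerator = 233.2 * 15.4 = 3591.28
Step 3: Denominator = 12.5 * 813 * 20.2 = 205282.5
Step 4: K = 3591.28 / 205282.5 = 0.01749 cm/s

0.01749


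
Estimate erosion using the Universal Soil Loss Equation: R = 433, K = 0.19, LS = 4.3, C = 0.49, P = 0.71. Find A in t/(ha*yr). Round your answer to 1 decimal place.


Step 1: A = R * K * LS * C * P
Step 2: R * K = 433 * 0.19 = 82.27
Step 3: (R*K) * LS = 82.27 * 4.3 = 353.761
Step 4: * C * P = 353.761 * 0.49 * 0.71 = 123.1
Step 5: A = 123.1 t/(ha*yr)

123.1


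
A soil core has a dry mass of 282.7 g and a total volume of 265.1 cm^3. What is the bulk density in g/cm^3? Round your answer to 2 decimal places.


Step 1: Identify the formula: BD = dry mass / volume
Step 2: Substitute values: BD = 282.7 / 265.1
Step 3: BD = 1.07 g/cm^3

1.07


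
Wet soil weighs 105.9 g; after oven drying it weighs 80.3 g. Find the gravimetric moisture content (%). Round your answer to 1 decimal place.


Step 1: Water mass = wet - dry = 105.9 - 80.3 = 25.6 g
Step 2: w = 100 * water mass / dry mass
Step 3: w = 100 * 25.6 / 80.3 = 31.9%

31.9


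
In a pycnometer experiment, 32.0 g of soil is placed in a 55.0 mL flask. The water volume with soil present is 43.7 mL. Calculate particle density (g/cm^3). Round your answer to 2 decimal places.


Step 1: Volume of solids = flask volume - water volume with soil
Step 2: V_solids = 55.0 - 43.7 = 11.3 mL
Step 3: Particle density = mass / V_solids = 32.0 / 11.3 = 2.83 g/cm^3

2.83


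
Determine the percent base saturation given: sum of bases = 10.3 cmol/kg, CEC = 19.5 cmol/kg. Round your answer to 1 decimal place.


Step 1: BS = 100 * (sum of bases) / CEC
Step 2: BS = 100 * 10.3 / 19.5
Step 3: BS = 52.8%

52.8


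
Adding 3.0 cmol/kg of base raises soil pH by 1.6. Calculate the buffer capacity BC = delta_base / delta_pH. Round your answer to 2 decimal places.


Step 1: BC = change in base / change in pH
Step 2: BC = 3.0 / 1.6
Step 3: BC = 1.88 cmol/(kg*pH unit)

1.88


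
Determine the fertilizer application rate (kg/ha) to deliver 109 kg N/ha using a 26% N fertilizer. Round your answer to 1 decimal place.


Step 1: Fertilizer rate = target N / (N content / 100)
Step 2: Rate = 109 / (26 / 100)
Step 3: Rate = 109 / 0.26
Step 4: Rate = 419.2 kg/ha

419.2


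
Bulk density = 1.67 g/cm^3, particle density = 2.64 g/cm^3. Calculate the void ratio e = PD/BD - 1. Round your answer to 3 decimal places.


Step 1: e = PD / BD - 1
Step 2: e = 2.64 / 1.67 - 1
Step 3: e = 1.58084 - 1
Step 4: e = 0.581

0.581


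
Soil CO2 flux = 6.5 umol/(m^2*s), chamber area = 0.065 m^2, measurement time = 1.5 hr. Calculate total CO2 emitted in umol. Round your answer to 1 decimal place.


Step 1: Convert time to seconds: 1.5 hr * 3600 = 5400.0 s
Step 2: Total = flux * area * time_s
Step 3: Total = 6.5 * 0.065 * 5400.0
Step 4: Total = 2281.5 umol

2281.5


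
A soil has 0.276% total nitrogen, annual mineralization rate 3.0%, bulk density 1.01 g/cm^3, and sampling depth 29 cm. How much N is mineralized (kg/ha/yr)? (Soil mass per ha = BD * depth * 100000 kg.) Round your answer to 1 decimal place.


Step 1: Soil mass per ha = BD * depth * 100000 = 1.01 * 29 * 100000 = 2929000 kg
Step 2: Total N pool = soil mass * N%/100 = 2929000 * 0.276/100 = 8084.04 kg/ha
Step 3: N mineralized = N pool * rate%/100 = 8084.04 * 3.0/100 = 242.5 kg/ha/yr

242.5


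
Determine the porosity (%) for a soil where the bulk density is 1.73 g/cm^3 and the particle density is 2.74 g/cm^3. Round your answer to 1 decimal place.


Step 1: Formula: n = 100 * (1 - BD / PD)
Step 2: n = 100 * (1 - 1.73 / 2.74)
Step 3: n = 100 * (1 - 0.63139)
Step 4: n = 36.9%

36.9


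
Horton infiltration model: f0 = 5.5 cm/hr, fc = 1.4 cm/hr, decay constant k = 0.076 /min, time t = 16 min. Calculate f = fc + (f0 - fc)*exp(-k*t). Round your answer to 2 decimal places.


Step 1: f = fc + (f0 - fc) * exp(-k * t)
Step 2: exp(-0.076 * 16) = 0.296413
Step 3: f = 1.4 + (5.5 - 1.4) * 0.296413
Step 4: f = 1.4 + 4.1 * 0.296413
Step 5: f = 2.62 cm/hr

2.62


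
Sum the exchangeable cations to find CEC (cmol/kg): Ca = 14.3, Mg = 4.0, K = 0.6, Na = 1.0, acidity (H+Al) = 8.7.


Step 1: CEC = Ca + Mg + K + Na + (H+Al)
Step 2: CEC = 14.3 + 4.0 + 0.6 + 1.0 + 8.7
Step 3: CEC = 28.6 cmol/kg

28.6


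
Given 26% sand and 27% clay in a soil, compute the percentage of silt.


Step 1: sand + silt + clay = 100%
Step 2: silt = 100 - sand - clay
Step 3: silt = 100 - 26 - 27
Step 4: silt = 47%

47


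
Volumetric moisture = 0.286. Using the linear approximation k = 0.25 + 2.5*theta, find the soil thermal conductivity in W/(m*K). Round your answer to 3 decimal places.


Step 1: k = 0.25 + 2.5 * theta
Step 2: k = 0.25 + 2.5 * 0.286
Step 3: k = 0.25 + 0.715
Step 4: k = 0.965 W/(m*K)

0.965


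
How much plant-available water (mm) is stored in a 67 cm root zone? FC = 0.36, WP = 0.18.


Step 1: Available water = (FC - WP) * depth * 10
Step 2: AW = (0.36 - 0.18) * 67 * 10
Step 3: AW = 0.18 * 67 * 10
Step 4: AW = 120.6 mm

120.6


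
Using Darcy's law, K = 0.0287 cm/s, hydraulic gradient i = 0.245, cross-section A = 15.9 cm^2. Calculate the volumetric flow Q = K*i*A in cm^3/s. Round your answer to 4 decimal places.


Step 1: Apply Darcy's law: Q = K * i * A
Step 2: Q = 0.0287 * 0.245 * 15.9
Step 3: Q = 0.1118 cm^3/s

0.1118


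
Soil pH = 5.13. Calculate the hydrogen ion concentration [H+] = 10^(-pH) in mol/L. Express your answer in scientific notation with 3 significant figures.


Step 1: [H+] = 10^(-pH)
Step 2: [H+] = 10^(-5.13)
Step 3: [H+] = 7.41e-06 mol/L

7.41e-06


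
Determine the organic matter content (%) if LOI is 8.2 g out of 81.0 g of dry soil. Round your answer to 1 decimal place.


Step 1: OM% = 100 * LOI / sample mass
Step 2: OM = 100 * 8.2 / 81.0
Step 3: OM = 10.1%

10.1


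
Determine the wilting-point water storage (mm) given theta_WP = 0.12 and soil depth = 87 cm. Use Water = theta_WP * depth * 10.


Step 1: Water (mm) = theta_WP * depth * 10
Step 2: Water = 0.12 * 87 * 10
Step 3: Water = 104.4 mm

104.4


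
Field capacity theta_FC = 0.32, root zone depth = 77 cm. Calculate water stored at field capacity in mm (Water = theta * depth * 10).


Step 1: Water (mm) = theta_FC * depth (cm) * 10
Step 2: Water = 0.32 * 77 * 10
Step 3: Water = 246.4 mm

246.4


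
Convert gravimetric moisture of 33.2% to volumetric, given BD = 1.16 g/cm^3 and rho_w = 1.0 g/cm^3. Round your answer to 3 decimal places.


Step 1: theta = (w / 100) * BD / rho_w
Step 2: theta = (33.2 / 100) * 1.16 / 1.0
Step 3: theta = 0.332 * 1.16
Step 4: theta = 0.385

0.385


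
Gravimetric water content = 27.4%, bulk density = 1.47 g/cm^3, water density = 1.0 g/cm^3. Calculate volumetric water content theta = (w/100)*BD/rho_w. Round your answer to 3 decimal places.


Step 1: theta = (w / 100) * BD / rho_w
Step 2: theta = (27.4 / 100) * 1.47 / 1.0
Step 3: theta = 0.274 * 1.47
Step 4: theta = 0.403

0.403


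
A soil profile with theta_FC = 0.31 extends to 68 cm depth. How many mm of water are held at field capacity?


Step 1: Water (mm) = theta_FC * depth (cm) * 10
Step 2: Water = 0.31 * 68 * 10
Step 3: Water = 210.8 mm

210.8


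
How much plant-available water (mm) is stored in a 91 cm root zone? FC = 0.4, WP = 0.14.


Step 1: Available water = (FC - WP) * depth * 10
Step 2: AW = (0.4 - 0.14) * 91 * 10
Step 3: AW = 0.26 * 91 * 10
Step 4: AW = 236.6 mm

236.6


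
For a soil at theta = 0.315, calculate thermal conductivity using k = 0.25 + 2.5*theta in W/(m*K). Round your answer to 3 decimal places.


Step 1: k = 0.25 + 2.5 * theta
Step 2: k = 0.25 + 2.5 * 0.315
Step 3: k = 0.25 + 0.788
Step 4: k = 1.038 W/(m*K)

1.038


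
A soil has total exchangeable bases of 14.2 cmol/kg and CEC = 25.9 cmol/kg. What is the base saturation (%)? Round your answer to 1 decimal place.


Step 1: BS = 100 * (sum of bases) / CEC
Step 2: BS = 100 * 14.2 / 25.9
Step 3: BS = 54.8%

54.8


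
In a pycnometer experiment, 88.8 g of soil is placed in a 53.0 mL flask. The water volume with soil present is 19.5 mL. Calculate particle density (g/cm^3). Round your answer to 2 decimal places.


Step 1: Volume of solids = flask volume - water volume with soil
Step 2: V_solids = 53.0 - 19.5 = 33.5 mL
Step 3: Particle density = mass / V_solids = 88.8 / 33.5 = 2.65 g/cm^3

2.65


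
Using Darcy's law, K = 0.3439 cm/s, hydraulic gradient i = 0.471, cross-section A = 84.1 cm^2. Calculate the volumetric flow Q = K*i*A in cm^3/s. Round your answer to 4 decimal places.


Step 1: Apply Darcy's law: Q = K * i * A
Step 2: Q = 0.3439 * 0.471 * 84.1
Step 3: Q = 13.6223 cm^3/s

13.6223


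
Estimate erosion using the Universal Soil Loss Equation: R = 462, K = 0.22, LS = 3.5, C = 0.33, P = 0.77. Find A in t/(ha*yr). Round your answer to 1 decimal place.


Step 1: A = R * K * LS * C * P
Step 2: R * K = 462 * 0.22 = 101.64
Step 3: (R*K) * LS = 101.64 * 3.5 = 355.74
Step 4: * C * P = 355.74 * 0.33 * 0.77 = 90.4
Step 5: A = 90.4 t/(ha*yr)

90.4


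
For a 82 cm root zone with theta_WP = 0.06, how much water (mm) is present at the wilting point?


Step 1: Water (mm) = theta_WP * depth * 10
Step 2: Water = 0.06 * 82 * 10
Step 3: Water = 49.2 mm

49.2


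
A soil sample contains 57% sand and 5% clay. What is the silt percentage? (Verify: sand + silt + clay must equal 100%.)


Step 1: sand + silt + clay = 100%
Step 2: silt = 100 - sand - clay
Step 3: silt = 100 - 57 - 5
Step 4: silt = 38%

38


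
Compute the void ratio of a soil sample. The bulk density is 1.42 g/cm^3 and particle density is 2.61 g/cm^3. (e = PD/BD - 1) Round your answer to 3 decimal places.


Step 1: e = PD / BD - 1
Step 2: e = 2.61 / 1.42 - 1
Step 3: e = 1.83803 - 1
Step 4: e = 0.838

0.838


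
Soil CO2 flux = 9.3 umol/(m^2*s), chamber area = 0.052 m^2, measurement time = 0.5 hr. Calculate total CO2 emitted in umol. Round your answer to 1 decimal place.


Step 1: Convert time to seconds: 0.5 hr * 3600 = 1800.0 s
Step 2: Total = flux * area * time_s
Step 3: Total = 9.3 * 0.052 * 1800.0
Step 4: Total = 870.5 umol

870.5


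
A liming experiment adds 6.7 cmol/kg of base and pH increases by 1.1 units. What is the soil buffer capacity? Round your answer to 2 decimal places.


Step 1: BC = change in base / change in pH
Step 2: BC = 6.7 / 1.1
Step 3: BC = 6.09 cmol/(kg*pH unit)

6.09


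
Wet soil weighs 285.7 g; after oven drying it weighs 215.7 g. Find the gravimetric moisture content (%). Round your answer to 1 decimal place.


Step 1: Water mass = wet - dry = 285.7 - 215.7 = 70.0 g
Step 2: w = 100 * water mass / dry mass
Step 3: w = 100 * 70.0 / 215.7 = 32.5%

32.5


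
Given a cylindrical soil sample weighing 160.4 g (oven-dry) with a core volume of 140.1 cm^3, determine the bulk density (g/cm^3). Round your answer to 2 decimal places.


Step 1: Identify the formula: BD = dry mass / volume
Step 2: Substitute values: BD = 160.4 / 140.1
Step 3: BD = 1.14 g/cm^3

1.14


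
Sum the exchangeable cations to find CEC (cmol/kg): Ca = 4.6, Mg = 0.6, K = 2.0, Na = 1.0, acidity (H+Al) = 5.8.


Step 1: CEC = Ca + Mg + K + Na + (H+Al)
Step 2: CEC = 4.6 + 0.6 + 2.0 + 1.0 + 5.8
Step 3: CEC = 14.0 cmol/kg

14.0


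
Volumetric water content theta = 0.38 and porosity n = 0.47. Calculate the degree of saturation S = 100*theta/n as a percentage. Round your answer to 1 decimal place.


Step 1: S = 100 * theta_v / n
Step 2: S = 100 * 0.38 / 0.47
Step 3: S = 80.9%

80.9


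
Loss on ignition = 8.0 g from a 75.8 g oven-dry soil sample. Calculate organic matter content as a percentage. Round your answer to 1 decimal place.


Step 1: OM% = 100 * LOI / sample mass
Step 2: OM = 100 * 8.0 / 75.8
Step 3: OM = 10.6%

10.6


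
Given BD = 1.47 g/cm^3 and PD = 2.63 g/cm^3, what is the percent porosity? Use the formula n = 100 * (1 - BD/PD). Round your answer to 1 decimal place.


Step 1: Formula: n = 100 * (1 - BD / PD)
Step 2: n = 100 * (1 - 1.47 / 2.63)
Step 3: n = 100 * (1 - 0.55894)
Step 4: n = 44.1%

44.1


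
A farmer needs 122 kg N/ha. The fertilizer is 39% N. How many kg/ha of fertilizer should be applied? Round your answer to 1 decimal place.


Step 1: Fertilizer rate = target N / (N content / 100)
Step 2: Rate = 122 / (39 / 100)
Step 3: Rate = 122 / 0.39
Step 4: Rate = 312.8 kg/ha

312.8


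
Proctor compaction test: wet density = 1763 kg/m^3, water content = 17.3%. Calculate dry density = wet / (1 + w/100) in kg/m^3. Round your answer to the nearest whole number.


Step 1: Dry density = wet density / (1 + w/100)
Step 2: Dry density = 1763 / (1 + 17.3/100)
Step 3: Dry density = 1763 / 1.173
Step 4: Dry density = 1503 kg/m^3

1503


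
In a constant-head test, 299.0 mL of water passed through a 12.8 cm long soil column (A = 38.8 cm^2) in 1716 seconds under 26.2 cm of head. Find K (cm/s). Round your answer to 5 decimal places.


Step 1: K = Q * L / (A * t * h)
Step 2: Numerator = 299.0 * 12.8 = 3827.2
Step 3: Denominator = 38.8 * 1716 * 26.2 = 1744416.96
Step 4: K = 3827.2 / 1744416.96 = 0.00219 cm/s

0.00219


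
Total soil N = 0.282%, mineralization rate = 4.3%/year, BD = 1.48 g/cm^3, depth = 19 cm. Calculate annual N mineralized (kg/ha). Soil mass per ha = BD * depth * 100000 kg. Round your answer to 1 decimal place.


Step 1: Soil mass per ha = BD * depth * 100000 = 1.48 * 19 * 100000 = 2812000 kg
Step 2: Total N pool = soil mass * N%/100 = 2812000 * 0.282/100 = 7929.84 kg/ha
Step 3: N mineralized = N pool * rate%/100 = 7929.84 * 4.3/100 = 341.0 kg/ha/yr

341.0


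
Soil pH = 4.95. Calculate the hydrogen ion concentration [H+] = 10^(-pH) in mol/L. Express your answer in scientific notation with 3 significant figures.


Step 1: [H+] = 10^(-pH)
Step 2: [H+] = 10^(-4.95)
Step 3: [H+] = 1.12e-05 mol/L

1.12e-05


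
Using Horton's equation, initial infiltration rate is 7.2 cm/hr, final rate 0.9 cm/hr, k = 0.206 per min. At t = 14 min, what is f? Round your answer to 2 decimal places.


Step 1: f = fc + (f0 - fc) * exp(-k * t)
Step 2: exp(-0.206 * 14) = 0.055911
Step 3: f = 0.9 + (7.2 - 0.9) * 0.055911
Step 4: f = 0.9 + 6.3 * 0.055911
Step 5: f = 1.25 cm/hr

1.25


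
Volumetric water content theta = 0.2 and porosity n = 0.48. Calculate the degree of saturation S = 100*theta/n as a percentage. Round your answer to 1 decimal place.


Step 1: S = 100 * theta_v / n
Step 2: S = 100 * 0.2 / 0.48
Step 3: S = 41.7%

41.7


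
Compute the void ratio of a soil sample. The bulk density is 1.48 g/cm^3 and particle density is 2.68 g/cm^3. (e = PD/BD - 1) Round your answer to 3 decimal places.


Step 1: e = PD / BD - 1
Step 2: e = 2.68 / 1.48 - 1
Step 3: e = 1.81081 - 1
Step 4: e = 0.811

0.811


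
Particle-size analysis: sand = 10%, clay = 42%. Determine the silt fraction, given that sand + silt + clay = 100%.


Step 1: sand + silt + clay = 100%
Step 2: silt = 100 - sand - clay
Step 3: silt = 100 - 10 - 42
Step 4: silt = 48%

48


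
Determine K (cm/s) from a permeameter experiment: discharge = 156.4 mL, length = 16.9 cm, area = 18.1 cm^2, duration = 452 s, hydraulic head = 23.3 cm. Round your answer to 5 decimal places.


Step 1: K = Q * L / (A * t * h)
Step 2: Numerator = 156.4 * 16.9 = 2643.16
Step 3: Denominator = 18.1 * 452 * 23.3 = 190621.96
Step 4: K = 2643.16 / 190621.96 = 0.01387 cm/s

0.01387


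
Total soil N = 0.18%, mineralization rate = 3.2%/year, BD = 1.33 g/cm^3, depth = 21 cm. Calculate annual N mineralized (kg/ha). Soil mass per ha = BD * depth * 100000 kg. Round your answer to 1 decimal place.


Step 1: Soil mass per ha = BD * depth * 100000 = 1.33 * 21 * 100000 = 2793000 kg
Step 2: Total N pool = soil mass * N%/100 = 2793000 * 0.18/100 = 5027.4 kg/ha
Step 3: N mineralized = N pool * rate%/100 = 5027.4 * 3.2/100 = 160.9 kg/ha/yr

160.9


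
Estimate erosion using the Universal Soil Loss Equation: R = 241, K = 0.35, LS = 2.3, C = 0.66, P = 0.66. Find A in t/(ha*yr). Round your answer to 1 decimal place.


Step 1: A = R * K * LS * C * P
Step 2: R * K = 241 * 0.35 = 84.35
Step 3: (R*K) * LS = 84.35 * 2.3 = 194.005
Step 4: * C * P = 194.005 * 0.66 * 0.66 = 84.5
Step 5: A = 84.5 t/(ha*yr)

84.5


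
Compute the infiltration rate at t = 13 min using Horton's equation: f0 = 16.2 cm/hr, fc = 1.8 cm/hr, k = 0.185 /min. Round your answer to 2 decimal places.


Step 1: f = fc + (f0 - fc) * exp(-k * t)
Step 2: exp(-0.185 * 13) = 0.090265
Step 3: f = 1.8 + (16.2 - 1.8) * 0.090265
Step 4: f = 1.8 + 14.4 * 0.090265
Step 5: f = 3.1 cm/hr

3.1


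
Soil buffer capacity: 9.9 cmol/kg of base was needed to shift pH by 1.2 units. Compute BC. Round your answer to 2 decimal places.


Step 1: BC = change in base / change in pH
Step 2: BC = 9.9 / 1.2
Step 3: BC = 8.25 cmol/(kg*pH unit)

8.25


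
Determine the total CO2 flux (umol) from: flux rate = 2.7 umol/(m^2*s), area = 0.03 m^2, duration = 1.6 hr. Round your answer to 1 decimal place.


Step 1: Convert time to seconds: 1.6 hr * 3600 = 5760.0 s
Step 2: Total = flux * area * time_s
Step 3: Total = 2.7 * 0.03 * 5760.0
Step 4: Total = 466.6 umol

466.6


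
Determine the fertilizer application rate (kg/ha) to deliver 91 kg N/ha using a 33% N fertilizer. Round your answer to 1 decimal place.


Step 1: Fertilizer rate = target N / (N content / 100)
Step 2: Rate = 91 / (33 / 100)
Step 3: Rate = 91 / 0.33
Step 4: Rate = 275.8 kg/ha

275.8


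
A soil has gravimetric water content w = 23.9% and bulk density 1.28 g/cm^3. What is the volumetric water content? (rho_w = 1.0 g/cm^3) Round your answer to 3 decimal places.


Step 1: theta = (w / 100) * BD / rho_w
Step 2: theta = (23.9 / 100) * 1.28 / 1.0
Step 3: theta = 0.239 * 1.28
Step 4: theta = 0.306

0.306


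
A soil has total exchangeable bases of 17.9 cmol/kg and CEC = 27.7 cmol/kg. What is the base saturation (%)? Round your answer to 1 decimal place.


Step 1: BS = 100 * (sum of bases) / CEC
Step 2: BS = 100 * 17.9 / 27.7
Step 3: BS = 64.6%

64.6


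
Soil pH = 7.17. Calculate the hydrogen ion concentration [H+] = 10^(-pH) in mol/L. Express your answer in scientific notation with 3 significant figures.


Step 1: [H+] = 10^(-pH)
Step 2: [H+] = 10^(-7.17)
Step 3: [H+] = 6.76e-08 mol/L

6.76e-08


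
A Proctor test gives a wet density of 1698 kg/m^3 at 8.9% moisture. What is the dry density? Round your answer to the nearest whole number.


Step 1: Dry density = wet density / (1 + w/100)
Step 2: Dry density = 1698 / (1 + 8.9/100)
Step 3: Dry density = 1698 / 1.089
Step 4: Dry density = 1559 kg/m^3

1559


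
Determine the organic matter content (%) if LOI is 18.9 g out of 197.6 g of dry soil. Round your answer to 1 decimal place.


Step 1: OM% = 100 * LOI / sample mass
Step 2: OM = 100 * 18.9 / 197.6
Step 3: OM = 9.6%

9.6


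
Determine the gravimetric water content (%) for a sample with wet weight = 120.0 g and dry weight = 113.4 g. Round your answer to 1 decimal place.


Step 1: Water mass = wet - dry = 120.0 - 113.4 = 6.6 g
Step 2: w = 100 * water mass / dry mass
Step 3: w = 100 * 6.6 / 113.4 = 5.8%

5.8


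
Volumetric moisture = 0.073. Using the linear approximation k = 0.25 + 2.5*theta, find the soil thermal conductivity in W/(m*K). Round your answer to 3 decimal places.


Step 1: k = 0.25 + 2.5 * theta
Step 2: k = 0.25 + 2.5 * 0.073
Step 3: k = 0.25 + 0.183
Step 4: k = 0.433 W/(m*K)

0.433


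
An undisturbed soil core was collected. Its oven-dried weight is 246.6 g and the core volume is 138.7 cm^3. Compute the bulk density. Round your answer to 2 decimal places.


Step 1: Identify the formula: BD = dry mass / volume
Step 2: Substitute values: BD = 246.6 / 138.7
Step 3: BD = 1.78 g/cm^3

1.78


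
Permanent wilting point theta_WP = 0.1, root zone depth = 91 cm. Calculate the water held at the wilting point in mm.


Step 1: Water (mm) = theta_WP * depth * 10
Step 2: Water = 0.1 * 91 * 10
Step 3: Water = 91.0 mm

91.0


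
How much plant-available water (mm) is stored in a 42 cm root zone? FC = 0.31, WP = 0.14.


Step 1: Available water = (FC - WP) * depth * 10
Step 2: AW = (0.31 - 0.14) * 42 * 10
Step 3: AW = 0.17 * 42 * 10
Step 4: AW = 71.4 mm

71.4


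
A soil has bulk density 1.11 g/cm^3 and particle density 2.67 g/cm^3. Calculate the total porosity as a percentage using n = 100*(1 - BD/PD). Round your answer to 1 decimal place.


Step 1: Formula: n = 100 * (1 - BD / PD)
Step 2: n = 100 * (1 - 1.11 / 2.67)
Step 3: n = 100 * (1 - 0.41573)
Step 4: n = 58.4%

58.4


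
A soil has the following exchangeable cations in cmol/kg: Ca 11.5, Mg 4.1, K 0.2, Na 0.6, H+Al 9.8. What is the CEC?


Step 1: CEC = Ca + Mg + K + Na + (H+Al)
Step 2: CEC = 11.5 + 4.1 + 0.2 + 0.6 + 9.8
Step 3: CEC = 26.2 cmol/kg

26.2


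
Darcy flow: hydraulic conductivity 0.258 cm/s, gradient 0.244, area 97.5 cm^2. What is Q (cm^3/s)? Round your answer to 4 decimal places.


Step 1: Apply Darcy's law: Q = K * i * A
Step 2: Q = 0.258 * 0.244 * 97.5
Step 3: Q = 6.1378 cm^3/s

6.1378


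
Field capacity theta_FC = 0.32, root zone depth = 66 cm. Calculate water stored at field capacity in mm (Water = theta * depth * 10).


Step 1: Water (mm) = theta_FC * depth (cm) * 10
Step 2: Water = 0.32 * 66 * 10
Step 3: Water = 211.2 mm

211.2


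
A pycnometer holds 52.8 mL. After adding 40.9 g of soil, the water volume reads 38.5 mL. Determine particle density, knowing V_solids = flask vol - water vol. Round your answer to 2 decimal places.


Step 1: Volume of solids = flask volume - water volume with soil
Step 2: V_solids = 52.8 - 38.5 = 14.3 mL
Step 3: Particle density = mass / V_solids = 40.9 / 14.3 = 2.86 g/cm^3

2.86


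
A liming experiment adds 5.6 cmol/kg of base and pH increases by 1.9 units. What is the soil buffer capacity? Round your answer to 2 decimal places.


Step 1: BC = change in base / change in pH
Step 2: BC = 5.6 / 1.9
Step 3: BC = 2.95 cmol/(kg*pH unit)

2.95


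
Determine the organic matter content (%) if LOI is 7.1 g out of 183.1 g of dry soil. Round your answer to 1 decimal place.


Step 1: OM% = 100 * LOI / sample mass
Step 2: OM = 100 * 7.1 / 183.1
Step 3: OM = 3.9%

3.9


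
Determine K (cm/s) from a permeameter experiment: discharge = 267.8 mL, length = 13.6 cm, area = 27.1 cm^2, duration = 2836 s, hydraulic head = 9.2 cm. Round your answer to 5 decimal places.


Step 1: K = Q * L / (A * t * h)
Step 2: Numerator = 267.8 * 13.6 = 3642.08
Step 3: Denominator = 27.1 * 2836 * 9.2 = 707071.52
Step 4: K = 3642.08 / 707071.52 = 0.00515 cm/s

0.00515


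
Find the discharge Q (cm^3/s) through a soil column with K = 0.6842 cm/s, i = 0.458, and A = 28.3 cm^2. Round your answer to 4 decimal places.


Step 1: Apply Darcy's law: Q = K * i * A
Step 2: Q = 0.6842 * 0.458 * 28.3
Step 3: Q = 8.8682 cm^3/s

8.8682


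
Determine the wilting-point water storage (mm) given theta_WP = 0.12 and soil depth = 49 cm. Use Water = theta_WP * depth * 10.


Step 1: Water (mm) = theta_WP * depth * 10
Step 2: Water = 0.12 * 49 * 10
Step 3: Water = 58.8 mm

58.8


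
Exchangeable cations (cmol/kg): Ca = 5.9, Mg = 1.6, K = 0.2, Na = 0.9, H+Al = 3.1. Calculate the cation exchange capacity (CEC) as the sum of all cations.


Step 1: CEC = Ca + Mg + K + Na + (H+Al)
Step 2: CEC = 5.9 + 1.6 + 0.2 + 0.9 + 3.1
Step 3: CEC = 11.7 cmol/kg

11.7


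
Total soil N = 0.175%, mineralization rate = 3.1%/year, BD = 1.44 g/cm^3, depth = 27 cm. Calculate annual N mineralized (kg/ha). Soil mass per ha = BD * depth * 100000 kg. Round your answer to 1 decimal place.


Step 1: Soil mass per ha = BD * depth * 100000 = 1.44 * 27 * 100000 = 3888000 kg
Step 2: Total N pool = soil mass * N%/100 = 3888000 * 0.175/100 = 6804.0 kg/ha
Step 3: N mineralized = N pool * rate%/100 = 6804.0 * 3.1/100 = 210.9 kg/ha/yr

210.9


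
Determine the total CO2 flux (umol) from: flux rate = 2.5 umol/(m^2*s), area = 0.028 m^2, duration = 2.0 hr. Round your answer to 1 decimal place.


Step 1: Convert time to seconds: 2.0 hr * 3600 = 7200.0 s
Step 2: Total = flux * area * time_s
Step 3: Total = 2.5 * 0.028 * 7200.0
Step 4: Total = 504.0 umol

504.0


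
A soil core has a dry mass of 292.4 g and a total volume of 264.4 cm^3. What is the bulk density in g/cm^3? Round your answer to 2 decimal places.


Step 1: Identify the formula: BD = dry mass / volume
Step 2: Substitute values: BD = 292.4 / 264.4
Step 3: BD = 1.11 g/cm^3

1.11


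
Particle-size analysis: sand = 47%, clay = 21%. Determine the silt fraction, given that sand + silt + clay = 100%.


Step 1: sand + silt + clay = 100%
Step 2: silt = 100 - sand - clay
Step 3: silt = 100 - 47 - 21
Step 4: silt = 32%

32


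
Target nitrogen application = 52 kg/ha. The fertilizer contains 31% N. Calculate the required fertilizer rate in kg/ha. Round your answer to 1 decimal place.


Step 1: Fertilizer rate = target N / (N content / 100)
Step 2: Rate = 52 / (31 / 100)
Step 3: Rate = 52 / 0.31
Step 4: Rate = 167.7 kg/ha

167.7


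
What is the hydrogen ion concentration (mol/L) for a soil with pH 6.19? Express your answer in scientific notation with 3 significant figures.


Step 1: [H+] = 10^(-pH)
Step 2: [H+] = 10^(-6.19)
Step 3: [H+] = 6.46e-07 mol/L

6.46e-07


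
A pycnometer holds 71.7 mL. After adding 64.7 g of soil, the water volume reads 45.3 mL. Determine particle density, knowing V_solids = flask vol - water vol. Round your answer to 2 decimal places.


Step 1: Volume of solids = flask volume - water volume with soil
Step 2: V_solids = 71.7 - 45.3 = 26.4 mL
Step 3: Particle density = mass / V_solids = 64.7 / 26.4 = 2.45 g/cm^3

2.45


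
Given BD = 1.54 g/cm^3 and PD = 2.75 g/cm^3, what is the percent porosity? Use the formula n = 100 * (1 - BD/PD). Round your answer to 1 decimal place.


Step 1: Formula: n = 100 * (1 - BD / PD)
Step 2: n = 100 * (1 - 1.54 / 2.75)
Step 3: n = 100 * (1 - 0.56)
Step 4: n = 44.0%

44.0


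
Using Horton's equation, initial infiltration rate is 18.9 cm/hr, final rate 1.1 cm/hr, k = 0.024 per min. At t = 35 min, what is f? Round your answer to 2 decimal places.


Step 1: f = fc + (f0 - fc) * exp(-k * t)
Step 2: exp(-0.024 * 35) = 0.431711
Step 3: f = 1.1 + (18.9 - 1.1) * 0.431711
Step 4: f = 1.1 + 17.8 * 0.431711
Step 5: f = 8.78 cm/hr

8.78


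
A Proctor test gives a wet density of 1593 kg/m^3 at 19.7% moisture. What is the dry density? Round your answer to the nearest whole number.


Step 1: Dry density = wet density / (1 + w/100)
Step 2: Dry density = 1593 / (1 + 19.7/100)
Step 3: Dry density = 1593 / 1.197
Step 4: Dry density = 1331 kg/m^3

1331


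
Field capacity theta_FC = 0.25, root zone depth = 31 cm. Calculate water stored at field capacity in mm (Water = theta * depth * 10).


Step 1: Water (mm) = theta_FC * depth (cm) * 10
Step 2: Water = 0.25 * 31 * 10
Step 3: Water = 77.5 mm

77.5


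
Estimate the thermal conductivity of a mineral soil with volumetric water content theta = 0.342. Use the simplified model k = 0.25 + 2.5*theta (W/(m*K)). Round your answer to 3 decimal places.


Step 1: k = 0.25 + 2.5 * theta
Step 2: k = 0.25 + 2.5 * 0.342
Step 3: k = 0.25 + 0.855
Step 4: k = 1.105 W/(m*K)

1.105


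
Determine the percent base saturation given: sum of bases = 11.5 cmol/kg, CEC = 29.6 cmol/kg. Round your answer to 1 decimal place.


Step 1: BS = 100 * (sum of bases) / CEC
Step 2: BS = 100 * 11.5 / 29.6
Step 3: BS = 38.9%

38.9


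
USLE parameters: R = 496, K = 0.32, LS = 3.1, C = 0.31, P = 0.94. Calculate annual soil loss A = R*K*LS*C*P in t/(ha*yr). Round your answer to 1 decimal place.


Step 1: A = R * K * LS * C * P
Step 2: R * K = 496 * 0.32 = 158.72
Step 3: (R*K) * LS = 158.72 * 3.1 = 492.032
Step 4: * C * P = 492.032 * 0.31 * 0.94 = 143.4
Step 5: A = 143.4 t/(ha*yr)

143.4


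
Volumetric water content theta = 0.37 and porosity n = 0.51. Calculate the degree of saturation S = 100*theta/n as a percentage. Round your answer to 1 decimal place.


Step 1: S = 100 * theta_v / n
Step 2: S = 100 * 0.37 / 0.51
Step 3: S = 72.5%

72.5


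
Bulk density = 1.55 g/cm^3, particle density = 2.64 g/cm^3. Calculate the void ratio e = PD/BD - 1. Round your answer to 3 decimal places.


Step 1: e = PD / BD - 1
Step 2: e = 2.64 / 1.55 - 1
Step 3: e = 1.70323 - 1
Step 4: e = 0.703

0.703


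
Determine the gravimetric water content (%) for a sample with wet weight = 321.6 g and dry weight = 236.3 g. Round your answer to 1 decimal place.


Step 1: Water mass = wet - dry = 321.6 - 236.3 = 85.3 g
Step 2: w = 100 * water mass / dry mass
Step 3: w = 100 * 85.3 / 236.3 = 36.1%

36.1


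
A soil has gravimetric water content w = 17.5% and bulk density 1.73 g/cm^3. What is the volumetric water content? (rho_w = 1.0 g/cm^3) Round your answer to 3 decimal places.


Step 1: theta = (w / 100) * BD / rho_w
Step 2: theta = (17.5 / 100) * 1.73 / 1.0
Step 3: theta = 0.175 * 1.73
Step 4: theta = 0.303

0.303


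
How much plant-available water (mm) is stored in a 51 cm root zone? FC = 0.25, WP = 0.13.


Step 1: Available water = (FC - WP) * depth * 10
Step 2: AW = (0.25 - 0.13) * 51 * 10
Step 3: AW = 0.12 * 51 * 10
Step 4: AW = 61.2 mm

61.2


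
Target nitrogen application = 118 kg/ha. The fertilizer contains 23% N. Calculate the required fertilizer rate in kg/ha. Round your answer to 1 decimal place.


Step 1: Fertilizer rate = target N / (N content / 100)
Step 2: Rate = 118 / (23 / 100)
Step 3: Rate = 118 / 0.23
Step 4: Rate = 513.0 kg/ha

513.0


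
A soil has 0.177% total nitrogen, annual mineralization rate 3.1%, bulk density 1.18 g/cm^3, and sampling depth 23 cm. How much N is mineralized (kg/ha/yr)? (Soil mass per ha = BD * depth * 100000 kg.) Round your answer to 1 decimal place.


Step 1: Soil mass per ha = BD * depth * 100000 = 1.18 * 23 * 100000 = 2714000 kg
Step 2: Total N pool = soil mass * N%/100 = 2714000 * 0.177/100 = 4803.78 kg/ha
Step 3: N mineralized = N pool * rate%/100 = 4803.78 * 3.1/100 = 148.9 kg/ha/yr

148.9


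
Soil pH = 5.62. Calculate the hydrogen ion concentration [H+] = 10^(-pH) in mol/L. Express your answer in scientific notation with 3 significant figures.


Step 1: [H+] = 10^(-pH)
Step 2: [H+] = 10^(-5.62)
Step 3: [H+] = 2.40e-06 mol/L

2.40e-06


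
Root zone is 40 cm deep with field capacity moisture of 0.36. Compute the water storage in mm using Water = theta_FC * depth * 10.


Step 1: Water (mm) = theta_FC * depth (cm) * 10
Step 2: Water = 0.36 * 40 * 10
Step 3: Water = 144.0 mm

144.0


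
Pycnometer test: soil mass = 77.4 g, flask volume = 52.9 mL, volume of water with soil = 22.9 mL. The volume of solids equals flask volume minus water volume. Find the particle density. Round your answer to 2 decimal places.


Step 1: Volume of solids = flask volume - water volume with soil
Step 2: V_solids = 52.9 - 22.9 = 30.0 mL
Step 3: Particle density = mass / V_solids = 77.4 / 30.0 = 2.58 g/cm^3

2.58


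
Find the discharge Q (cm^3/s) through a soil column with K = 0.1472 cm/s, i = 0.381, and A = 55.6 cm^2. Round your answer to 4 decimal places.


Step 1: Apply Darcy's law: Q = K * i * A
Step 2: Q = 0.1472 * 0.381 * 55.6
Step 3: Q = 3.1182 cm^3/s

3.1182


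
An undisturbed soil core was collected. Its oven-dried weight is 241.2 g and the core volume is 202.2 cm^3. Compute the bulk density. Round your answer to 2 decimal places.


Step 1: Identify the formula: BD = dry mass / volume
Step 2: Substitute values: BD = 241.2 / 202.2
Step 3: BD = 1.19 g/cm^3

1.19


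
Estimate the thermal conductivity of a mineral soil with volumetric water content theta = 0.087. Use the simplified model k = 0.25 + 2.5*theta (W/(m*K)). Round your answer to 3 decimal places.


Step 1: k = 0.25 + 2.5 * theta
Step 2: k = 0.25 + 2.5 * 0.087
Step 3: k = 0.25 + 0.218
Step 4: k = 0.468 W/(m*K)

0.468
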